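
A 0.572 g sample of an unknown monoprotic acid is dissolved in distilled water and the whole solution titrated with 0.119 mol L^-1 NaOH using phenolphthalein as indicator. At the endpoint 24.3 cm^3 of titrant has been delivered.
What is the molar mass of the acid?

n(NaOH) = 0.0243 L × 0.119 mol/L = 2.89 × 10^-3 mol
n(HA) = 2.89 × 10^-3 mol (1:1 ratio)
M = m / n = 0.572 g / 2.89 × 10^-3 mol = 198 g/mol

198 g/mol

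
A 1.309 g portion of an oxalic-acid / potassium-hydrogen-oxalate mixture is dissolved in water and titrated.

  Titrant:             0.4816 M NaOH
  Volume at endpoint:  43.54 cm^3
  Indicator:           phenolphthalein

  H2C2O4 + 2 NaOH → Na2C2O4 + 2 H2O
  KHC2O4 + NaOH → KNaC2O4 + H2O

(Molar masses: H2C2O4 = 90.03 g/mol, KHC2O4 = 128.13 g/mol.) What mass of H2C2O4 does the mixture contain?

0.7462 g

n(NaOH) = 0.04354 × 0.4816 = 0.02097 mol
Let x = n(H2C2O4), y = n(KHC2O4).
Titrant: 2x + 1y = 0.02097;  mass: 90.03x + 128.13y = 1.309
Solving, x = 8.288 × 10^-3 mol, y = 4.393 × 10^-3 mol
mass of H2C2O4 = 8.288 × 10^-3 × 90.03 = 0.7462 g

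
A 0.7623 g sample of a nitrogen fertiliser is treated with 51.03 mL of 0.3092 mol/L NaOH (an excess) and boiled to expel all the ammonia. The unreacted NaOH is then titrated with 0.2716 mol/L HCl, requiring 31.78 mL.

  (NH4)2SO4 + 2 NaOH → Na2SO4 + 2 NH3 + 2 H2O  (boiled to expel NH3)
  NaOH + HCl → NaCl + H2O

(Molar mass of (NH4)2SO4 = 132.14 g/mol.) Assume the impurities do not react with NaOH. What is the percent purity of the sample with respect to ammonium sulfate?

n(NaOH) added = 0.05103 × 0.3092 = 0.01578 mol
n(HCl) used in back-titration = 0.03178 × 0.2716 = 8.631 × 10^-3 mol
n(NaOH) left over = 8.631 × 10^-3 mol (1:1 ratio)
n(NaOH) consumed by analyte = 0.01578 − 8.631 × 10^-3 = 7.147 × 10^-3 mol
From the 1:2 ratio, n((NH4)2SO4) = 1/2 × 7.147 × 10^-3 = 3.574 × 10^-3 mol
mass of (NH4)2SO4 = 3.574 × 10^-3 × 132.14 = 0.4722 g
% (NH4)2SO4 = 0.4722 / 0.7623 × 100 = 61.94 %

61.94 %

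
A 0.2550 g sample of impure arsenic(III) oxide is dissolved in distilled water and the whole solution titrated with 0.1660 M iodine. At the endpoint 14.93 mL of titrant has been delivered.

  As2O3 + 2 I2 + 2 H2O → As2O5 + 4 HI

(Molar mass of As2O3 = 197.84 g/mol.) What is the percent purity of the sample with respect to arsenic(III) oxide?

96.14 %

n(I2) = 0.01493 L × 0.1660 mol/L = 2.478 × 10^-3 mol
From the 1:2 ratio, n(As2O3) = 1/2 × 2.478 × 10^-3 = 1.239 × 10^-3 mol
mass of As2O3 = 1.239 × 10^-3 × 197.84 g/mol = 0.2452 g
% As2O3 = 0.2452 / 0.2550 × 100 = 96.14 %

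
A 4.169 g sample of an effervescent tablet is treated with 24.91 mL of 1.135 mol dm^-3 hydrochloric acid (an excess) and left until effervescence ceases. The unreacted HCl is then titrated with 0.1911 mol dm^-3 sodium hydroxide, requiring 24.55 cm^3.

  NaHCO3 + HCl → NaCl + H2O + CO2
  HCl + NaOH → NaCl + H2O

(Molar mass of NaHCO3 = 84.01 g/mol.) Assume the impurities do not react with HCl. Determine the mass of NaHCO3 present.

1.981 g

n(HCl) added = 0.02491 × 1.135 = 0.02827 mol
n(NaOH) used in back-titration = 0.02455 × 0.1911 = 4.692 × 10^-3 mol
n(HCl) left over = 4.692 × 10^-3 mol (1:1 ratio)
n(HCl) consumed by analyte = 0.02827 − 4.692 × 10^-3 = 0.02358 mol
n(NaHCO3) = 0.02358 mol (1:1 ratio)
mass of NaHCO3 = 0.02358 × 84.01 = 1.981 g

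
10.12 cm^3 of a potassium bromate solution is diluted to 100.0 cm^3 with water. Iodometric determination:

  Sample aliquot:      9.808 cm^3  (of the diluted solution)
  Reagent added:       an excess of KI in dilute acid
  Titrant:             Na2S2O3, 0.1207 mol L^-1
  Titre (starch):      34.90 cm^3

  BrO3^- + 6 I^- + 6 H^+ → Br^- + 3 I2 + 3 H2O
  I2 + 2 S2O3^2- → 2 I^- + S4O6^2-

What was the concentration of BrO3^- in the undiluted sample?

n(S2O3^2-) = 0.03490 × 0.1207 = 4.212 × 10^-3 mol
n(I2) = n(S2O3^2-)/2 = 2.106 × 10^-3 mol
From the 1:3 ratio, n(BrO3^-) in the aliquot = 1/3 × 2.106 × 10^-3 = 7.021 × 10^-4 mol
[BrO3^-]_dilute = 7.021 × 10^-4 / 0.009808 = 0.07158 mol/L
[BrO3^-]_original = 0.07158 × 100.0/10.12 = 0.7073 mol/L

0.7073 mol/L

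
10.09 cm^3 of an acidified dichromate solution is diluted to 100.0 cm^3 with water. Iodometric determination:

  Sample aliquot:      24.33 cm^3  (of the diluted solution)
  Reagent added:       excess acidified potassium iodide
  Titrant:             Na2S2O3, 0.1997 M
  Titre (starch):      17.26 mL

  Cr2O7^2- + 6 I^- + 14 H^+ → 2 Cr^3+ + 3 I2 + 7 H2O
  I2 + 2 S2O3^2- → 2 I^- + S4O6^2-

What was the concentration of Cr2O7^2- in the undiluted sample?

0.2340 M

n(S2O3^2-) = 0.01726 × 0.1997 = 3.447 × 10^-3 mol
n(I2) = n(S2O3^2-)/2 = 1.723 × 10^-3 mol
From the 1:3 ratio, n(Cr2O7^2-) in the aliquot = 1/3 × 1.723 × 10^-3 = 5.745 × 10^-4 mol
[Cr2O7^2-]_dilute = 5.745 × 10^-4 / 0.02433 = 0.02361 mol/L
[Cr2O7^2-]_original = 0.02361 × 100.0/10.09 = 0.2340 mol/L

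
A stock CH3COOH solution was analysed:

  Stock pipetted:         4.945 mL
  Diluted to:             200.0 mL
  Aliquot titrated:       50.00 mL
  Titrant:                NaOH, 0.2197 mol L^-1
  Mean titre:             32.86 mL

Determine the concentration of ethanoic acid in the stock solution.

CH3COOH + NaOH → CH3COONa + H2O
n(NaOH) = 0.03286 × 0.2197 = 7.219 × 10^-3 mol
n(CH3COOH) in the aliquot = 7.219 × 10^-3 mol (1:1 ratio)
[CH3COOH]_dilute = 7.219 × 10^-3 / 0.05000 = 0.1444 mol/L
Dilution factor = 200.0 / 4.945 = 40.44
[CH3COOH]_stock = 0.1444 × 40.44 = 5.840 mol/L

5.840 mol/L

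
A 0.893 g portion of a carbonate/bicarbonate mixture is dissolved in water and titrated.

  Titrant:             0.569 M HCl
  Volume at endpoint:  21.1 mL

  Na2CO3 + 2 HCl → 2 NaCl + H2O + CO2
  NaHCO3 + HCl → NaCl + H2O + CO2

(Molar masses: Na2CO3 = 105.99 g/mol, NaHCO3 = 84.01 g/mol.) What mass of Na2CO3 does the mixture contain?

n(HCl) = 0.0211 × 0.569 = 0.0120 mol
Let x = n(Na2CO3), y = n(NaHCO3).
Titrant: 2x + 1y = 0.0120;  mass: 105.99x + 84.01y = 0.893
Solving, x = 1.86 × 10^-3 mol, y = 8.28 × 10^-3 mol
mass of Na2CO3 = 1.86 × 10^-3 × 105.99 = 0.198 g

0.198 g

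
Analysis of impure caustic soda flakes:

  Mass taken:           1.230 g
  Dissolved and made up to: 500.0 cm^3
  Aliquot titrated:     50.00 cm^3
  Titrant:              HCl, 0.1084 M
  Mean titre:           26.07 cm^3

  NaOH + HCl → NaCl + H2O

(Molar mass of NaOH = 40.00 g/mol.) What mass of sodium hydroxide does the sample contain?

1.130 g

n(HCl) per titration = 0.02607 × 0.1084 = 2.826 × 10^-3 mol
n(NaOH) in each aliquot = 2.826 × 10^-3 mol (1:1 ratio)
n(NaOH) in the whole flask = 2.826 × 10^-3 × 500.0/50.00 = 0.02826 mol
mass of NaOH = 0.02826 × 40.00 = 1.130 g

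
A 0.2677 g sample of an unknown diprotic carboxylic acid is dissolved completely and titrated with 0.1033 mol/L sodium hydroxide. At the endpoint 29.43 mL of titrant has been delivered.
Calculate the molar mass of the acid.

n(NaOH) = 0.02943 L × 0.1033 mol/L = 3.040 × 10^-3 mol
From the 1:2 ratio, n(H2A) = 1/2 × 3.040 × 10^-3 = 1.520 × 10^-3 mol
M = m / n = 0.2677 g / 1.520 × 10^-3 mol = 176.1 g/mol

176.1 g/mol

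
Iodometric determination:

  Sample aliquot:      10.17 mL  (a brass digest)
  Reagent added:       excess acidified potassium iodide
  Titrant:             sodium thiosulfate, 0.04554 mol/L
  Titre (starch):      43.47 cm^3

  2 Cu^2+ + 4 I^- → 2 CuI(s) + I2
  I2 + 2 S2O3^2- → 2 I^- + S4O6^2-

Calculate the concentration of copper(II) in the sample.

n(S2O3^2-) = 0.04347 × 0.04554 = 1.980 × 10^-3 mol
n(I2) = n(S2O3^2-)/2 = 9.898 × 10^-4 mol
From the 2:1 ratio, n(Cu2+) in the aliquot = 2/1 × 9.898 × 10^-4 = 1.980 × 10^-3 mol
[Cu2+] = 1.980 × 10^-3 / 0.01017 = 0.1947 mol/L

0.1947 mol/L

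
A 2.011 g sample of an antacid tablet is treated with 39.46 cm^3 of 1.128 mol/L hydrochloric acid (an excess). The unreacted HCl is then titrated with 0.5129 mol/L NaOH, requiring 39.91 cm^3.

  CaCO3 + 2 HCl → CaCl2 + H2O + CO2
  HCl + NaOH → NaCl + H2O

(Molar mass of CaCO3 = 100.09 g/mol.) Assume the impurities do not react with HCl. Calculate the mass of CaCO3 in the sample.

1.203 g

n(HCl) added = 0.03946 × 1.128 = 0.04451 mol
n(NaOH) used in back-titration = 0.03991 × 0.5129 = 0.02047 mol
n(HCl) left over = 0.02047 mol (1:1 ratio)
n(HCl) consumed by analyte = 0.04451 − 0.02047 = 0.02404 mol
From the 1:2 ratio, n(CaCO3) = 1/2 × 0.02404 = 0.01202 mol
mass of CaCO3 = 0.01202 × 100.09 = 1.203 g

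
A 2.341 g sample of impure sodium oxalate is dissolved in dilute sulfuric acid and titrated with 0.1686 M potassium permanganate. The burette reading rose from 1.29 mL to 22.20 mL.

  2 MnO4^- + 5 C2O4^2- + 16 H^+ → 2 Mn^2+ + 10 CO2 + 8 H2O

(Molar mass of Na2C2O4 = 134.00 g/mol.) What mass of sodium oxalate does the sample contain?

n(KMnO4) = 0.02091 L × 0.1686 mol/L = 3.525 × 10^-3 mol
From the 5:2 ratio, n(Na2C2O4) = 5/2 × 3.525 × 10^-3 = 8.814 × 10^-3 mol
mass of Na2C2O4 = 8.814 × 10^-3 × 134.00 g/mol = 1.181 g

1.181 g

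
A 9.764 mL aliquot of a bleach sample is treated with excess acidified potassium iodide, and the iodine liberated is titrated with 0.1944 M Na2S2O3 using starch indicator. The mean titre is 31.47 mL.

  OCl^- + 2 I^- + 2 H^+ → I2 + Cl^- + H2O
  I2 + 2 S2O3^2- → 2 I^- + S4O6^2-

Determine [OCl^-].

n(S2O3^2-) = 0.03147 × 0.1944 = 6.118 × 10^-3 mol
n(I2) = n(S2O3^2-)/2 = 3.059 × 10^-3 mol
n(OCl^-) in the aliquot = 3.059 × 10^-3 mol (1:1 ratio)
[OCl^-] = 3.059 × 10^-3 / 0.009764 = 0.3133 mol/L

0.3133 M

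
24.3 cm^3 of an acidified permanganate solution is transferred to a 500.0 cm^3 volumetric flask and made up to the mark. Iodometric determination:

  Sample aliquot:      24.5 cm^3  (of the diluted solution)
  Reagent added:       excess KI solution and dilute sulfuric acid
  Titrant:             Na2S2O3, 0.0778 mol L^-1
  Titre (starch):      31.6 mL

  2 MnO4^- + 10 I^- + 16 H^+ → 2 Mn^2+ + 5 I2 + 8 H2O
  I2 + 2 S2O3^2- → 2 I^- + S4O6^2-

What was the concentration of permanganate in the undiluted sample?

n(S2O3^2-) = 0.0316 × 0.0778 = 2.46 × 10^-3 mol
n(I2) = n(S2O3^2-)/2 = 1.23 × 10^-3 mol
From the 2:5 ratio, n(MnO4^-) in the aliquot = 2/5 × 1.23 × 10^-3 = 4.92 × 10^-4 mol
[MnO4^-]_dilute = 4.92 × 10^-4 / 0.0245 = 0.0201 mol/L
[MnO4^-]_original = 0.0201 × 500.0/24.3 = 0.413 mol/L

0.413 mol/L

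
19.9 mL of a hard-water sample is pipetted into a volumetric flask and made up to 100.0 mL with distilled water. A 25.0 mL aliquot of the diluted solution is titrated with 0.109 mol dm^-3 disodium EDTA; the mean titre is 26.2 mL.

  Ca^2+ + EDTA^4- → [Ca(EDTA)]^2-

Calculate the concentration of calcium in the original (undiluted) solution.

0.574 mol/L

n(EDTA) = 0.0262 × 0.109 = 2.86 × 10^-3 mol
n(Ca2+) in the aliquot = 2.86 × 10^-3 mol (1:1 ratio)
[Ca2+]_dilute = 2.86 × 10^-3 / 0.0250 = 0.114 mol/L
Dilution factor = 100.0 / 19.9 = 5.025
[Ca2+]_stock = 0.114 × 5.025 = 0.574 mol/L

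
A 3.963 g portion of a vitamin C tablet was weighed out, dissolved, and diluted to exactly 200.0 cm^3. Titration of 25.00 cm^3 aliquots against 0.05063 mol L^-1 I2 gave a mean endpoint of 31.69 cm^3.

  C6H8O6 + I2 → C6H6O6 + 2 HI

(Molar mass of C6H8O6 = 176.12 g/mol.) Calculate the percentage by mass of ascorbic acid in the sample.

n(I2) per titration = 0.03169 × 0.05063 = 1.604 × 10^-3 mol
n(C6H8O6) in each aliquot = 1.604 × 10^-3 mol (1:1 ratio)
n(C6H8O6) in the whole flask = 1.604 × 10^-3 × 200.0/25.00 = 0.01284 mol
mass of C6H8O6 = 0.01284 × 176.12 = 2.261 g
% C6H8O6 = 2.261 / 3.963 × 100 = 57.04 %

57.04 %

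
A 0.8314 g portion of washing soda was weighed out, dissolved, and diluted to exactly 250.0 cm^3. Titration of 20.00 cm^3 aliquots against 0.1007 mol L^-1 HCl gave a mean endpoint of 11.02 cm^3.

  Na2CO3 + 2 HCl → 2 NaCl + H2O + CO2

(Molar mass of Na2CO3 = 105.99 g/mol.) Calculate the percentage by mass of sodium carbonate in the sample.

n(HCl) per titration = 0.01102 × 0.1007 = 1.110 × 10^-3 mol
From the 1:2 ratio, n(Na2CO3) in each aliquot = 1/2 × 1.110 × 10^-3 = 5.549 × 10^-4 mol
n(Na2CO3) in the whole flask = 5.549 × 10^-4 × 250.0/20.00 = 6.936 × 10^-3 mol
mass of Na2CO3 = 6.936 × 10^-3 × 105.99 = 0.7351 g
% Na2CO3 = 0.7351 / 0.8314 × 100 = 88.42 %

88.42 %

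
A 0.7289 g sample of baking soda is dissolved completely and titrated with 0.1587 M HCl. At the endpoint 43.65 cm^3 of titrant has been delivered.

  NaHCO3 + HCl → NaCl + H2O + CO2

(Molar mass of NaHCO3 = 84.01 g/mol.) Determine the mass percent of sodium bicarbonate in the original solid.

n(HCl) = 0.04365 L × 0.1587 mol/L = 6.927 × 10^-3 mol
n(NaHCO3) = 6.927 × 10^-3 mol (1:1 ratio)
mass of NaHCO3 = 6.927 × 10^-3 × 84.01 g/mol = 0.5820 g
% NaHCO3 = 0.5820 / 0.7289 × 100 = 79.84 %

79.84 %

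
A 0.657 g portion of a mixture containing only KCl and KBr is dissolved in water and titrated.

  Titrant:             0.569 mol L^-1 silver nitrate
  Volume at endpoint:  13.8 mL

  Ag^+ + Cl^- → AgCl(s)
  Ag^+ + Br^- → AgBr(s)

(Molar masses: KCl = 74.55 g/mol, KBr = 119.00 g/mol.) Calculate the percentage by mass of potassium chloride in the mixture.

n(AgNO3) = 0.0138 × 0.569 = 7.85 × 10^-3 mol
Let x = n(KCl), y = n(KBr).
Titrant: 1x + 1y = 7.85 × 10^-3;  mass: 74.55x + 119.00y = 0.657
Solving, x = 6.24 × 10^-3 mol, y = 1.61 × 10^-3 mol
mass of KCl = 6.24 × 10^-3 × 74.55 = 0.465 g
% KCl = 0.465 / 0.657 × 100 = 70.8 %

70.8 %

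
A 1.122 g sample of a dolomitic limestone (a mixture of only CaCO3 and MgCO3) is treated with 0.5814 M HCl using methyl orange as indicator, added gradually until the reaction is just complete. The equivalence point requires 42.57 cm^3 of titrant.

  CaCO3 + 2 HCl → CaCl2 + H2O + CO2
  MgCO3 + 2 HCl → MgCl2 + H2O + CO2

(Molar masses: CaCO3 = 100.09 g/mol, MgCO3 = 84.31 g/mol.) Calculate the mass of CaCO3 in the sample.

0.4989 g

n(HCl) = 0.04257 × 0.5814 = 0.02475 mol
Let x = n(CaCO3), y = n(MgCO3).
Titrant: 2x + 2y = 0.02475;  mass: 100.09x + 84.31y = 1.122
Solving, x = 4.984 × 10^-3 mol, y = 7.391 × 10^-3 mol
mass of CaCO3 = 4.984 × 10^-3 × 100.09 = 0.4989 g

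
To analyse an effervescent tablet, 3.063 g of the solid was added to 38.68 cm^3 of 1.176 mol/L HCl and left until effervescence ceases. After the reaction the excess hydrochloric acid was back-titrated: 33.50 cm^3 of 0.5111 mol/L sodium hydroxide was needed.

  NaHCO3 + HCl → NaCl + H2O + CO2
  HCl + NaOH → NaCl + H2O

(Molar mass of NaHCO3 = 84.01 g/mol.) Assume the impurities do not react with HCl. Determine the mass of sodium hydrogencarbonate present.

2.383 g

n(HCl) added = 0.03868 × 1.176 = 0.04549 mol
n(NaOH) used in back-titration = 0.03350 × 0.5111 = 0.01712 mol
n(HCl) left over = 0.01712 mol (1:1 ratio)
n(HCl) consumed by analyte = 0.04549 − 0.01712 = 0.02837 mol
n(NaHCO3) = 0.02837 mol (1:1 ratio)
mass of NaHCO3 = 0.02837 × 84.01 = 2.383 g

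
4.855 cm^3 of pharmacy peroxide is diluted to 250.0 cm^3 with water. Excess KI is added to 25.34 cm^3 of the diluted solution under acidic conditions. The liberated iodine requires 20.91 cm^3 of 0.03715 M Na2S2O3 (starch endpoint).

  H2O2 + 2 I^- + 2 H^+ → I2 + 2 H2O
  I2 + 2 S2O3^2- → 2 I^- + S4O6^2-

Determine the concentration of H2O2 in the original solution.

0.7893 M

n(S2O3^2-) = 0.02091 × 0.03715 = 7.768 × 10^-4 mol
n(I2) = n(S2O3^2-)/2 = 3.884 × 10^-4 mol
n(H2O2) in the aliquot = 3.884 × 10^-4 mol (1:1 ratio)
[H2O2]_dilute = 3.884 × 10^-4 / 0.02534 = 0.01533 mol/L
[H2O2]_original = 0.01533 × 250.0/4.855 = 0.7893 mol/L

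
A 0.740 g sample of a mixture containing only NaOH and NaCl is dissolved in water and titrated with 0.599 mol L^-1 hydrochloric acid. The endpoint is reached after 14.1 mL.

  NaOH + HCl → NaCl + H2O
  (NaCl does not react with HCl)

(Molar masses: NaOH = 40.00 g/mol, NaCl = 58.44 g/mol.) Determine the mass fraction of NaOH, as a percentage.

n(HCl) = 0.0141 × 0.599 = 8.45 × 10^-3 mol
Let x = n(NaOH), y = n(NaCl).
Titrant: 1x = 8.45 × 10^-3;  mass: 40.00x + 58.44y = 0.740
Solving, x = 8.45 × 10^-3 mol, y = 6.88 × 10^-3 mol
mass of NaOH = 8.45 × 10^-3 × 40.00 = 0.338 g
% NaOH = 0.338 / 0.740 × 100 = 45.7 %

45.7 %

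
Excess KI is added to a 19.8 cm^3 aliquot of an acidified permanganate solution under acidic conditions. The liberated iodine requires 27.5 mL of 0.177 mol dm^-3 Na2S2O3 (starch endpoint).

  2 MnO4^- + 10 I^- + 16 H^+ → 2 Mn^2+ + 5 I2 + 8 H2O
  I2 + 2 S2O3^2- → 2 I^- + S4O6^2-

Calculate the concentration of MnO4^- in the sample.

0.0492 mol/L

n(S2O3^2-) = 0.0275 × 0.177 = 4.87 × 10^-3 mol
n(I2) = n(S2O3^2-)/2 = 2.43 × 10^-3 mol
From the 2:5 ratio, n(MnO4^-) in the aliquot = 2/5 × 2.43 × 10^-3 = 9.73 × 10^-4 mol
[MnO4^-] = 9.73 × 10^-4 / 0.0198 = 0.0492 mol/L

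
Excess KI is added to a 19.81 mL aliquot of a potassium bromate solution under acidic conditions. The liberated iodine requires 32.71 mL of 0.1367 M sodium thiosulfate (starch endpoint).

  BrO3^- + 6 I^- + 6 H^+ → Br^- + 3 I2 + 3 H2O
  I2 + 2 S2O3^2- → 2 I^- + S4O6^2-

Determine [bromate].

n(S2O3^2-) = 0.03271 × 0.1367 = 4.471 × 10^-3 mol
n(I2) = n(S2O3^2-)/2 = 2.236 × 10^-3 mol
From the 1:3 ratio, n(BrO3^-) in the aliquot = 1/3 × 2.236 × 10^-3 = 7.452 × 10^-4 mol
[BrO3^-] = 7.452 × 10^-4 / 0.01981 = 0.03762 mol/L

0.03762 M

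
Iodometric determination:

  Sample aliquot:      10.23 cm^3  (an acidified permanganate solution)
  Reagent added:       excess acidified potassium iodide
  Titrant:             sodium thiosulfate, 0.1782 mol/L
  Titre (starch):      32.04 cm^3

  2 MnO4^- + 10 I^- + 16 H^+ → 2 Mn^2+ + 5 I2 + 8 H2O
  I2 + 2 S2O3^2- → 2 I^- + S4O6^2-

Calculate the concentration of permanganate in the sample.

0.1116 mol/L

n(S2O3^2-) = 0.03204 × 0.1782 = 5.710 × 10^-3 mol
n(I2) = n(S2O3^2-)/2 = 2.855 × 10^-3 mol
From the 2:5 ratio, n(MnO4^-) in the aliquot = 2/5 × 2.855 × 10^-3 = 1.142 × 10^-3 mol
[MnO4^-] = 1.142 × 10^-3 / 0.01023 = 0.1116 mol/L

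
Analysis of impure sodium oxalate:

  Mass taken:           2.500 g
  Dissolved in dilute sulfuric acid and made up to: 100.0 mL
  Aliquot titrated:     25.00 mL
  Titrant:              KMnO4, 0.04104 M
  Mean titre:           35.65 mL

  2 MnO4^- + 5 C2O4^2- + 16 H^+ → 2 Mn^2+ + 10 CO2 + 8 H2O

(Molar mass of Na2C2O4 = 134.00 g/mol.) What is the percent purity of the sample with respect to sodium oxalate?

78.42 %

n(KMnO4) per titration = 0.03565 × 0.04104 = 1.463 × 10^-3 mol
From the 5:2 ratio, n(Na2C2O4) in each aliquot = 5/2 × 1.463 × 10^-3 = 3.658 × 10^-3 mol
n(Na2C2O4) in the whole flask = 3.658 × 10^-3 × 100.0/25.00 = 0.01463 mol
mass of Na2C2O4 = 0.01463 × 134.00 = 1.961 g
% Na2C2O4 = 1.961 / 2.500 × 100 = 78.42 %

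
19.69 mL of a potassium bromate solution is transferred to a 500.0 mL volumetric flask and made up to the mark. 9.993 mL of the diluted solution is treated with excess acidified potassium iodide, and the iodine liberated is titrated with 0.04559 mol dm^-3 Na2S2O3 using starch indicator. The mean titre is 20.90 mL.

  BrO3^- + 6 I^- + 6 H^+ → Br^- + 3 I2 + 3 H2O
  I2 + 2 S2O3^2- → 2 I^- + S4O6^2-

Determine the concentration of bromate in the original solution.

0.4035 mol/L

n(S2O3^2-) = 0.02090 × 0.04559 = 9.528 × 10^-4 mol
n(I2) = n(S2O3^2-)/2 = 4.764 × 10^-4 mol
From the 1:3 ratio, n(BrO3^-) in the aliquot = 1/3 × 4.764 × 10^-4 = 1.588 × 10^-4 mol
[BrO3^-]_dilute = 1.588 × 10^-4 / 0.009993 = 0.01589 mol/L
[BrO3^-]_original = 0.01589 × 500.0/19.69 = 0.4035 mol/L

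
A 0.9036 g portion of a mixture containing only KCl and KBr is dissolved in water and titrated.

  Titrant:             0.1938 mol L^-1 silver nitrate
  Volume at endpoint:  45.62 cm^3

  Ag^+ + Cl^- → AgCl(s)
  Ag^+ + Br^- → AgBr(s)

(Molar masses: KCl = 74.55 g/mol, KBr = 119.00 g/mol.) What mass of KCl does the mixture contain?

n(AgNO3) = 0.04562 × 0.1938 = 8.841 × 10^-3 mol
Let x = n(KCl), y = n(KBr).
Titrant: 1x + 1y = 8.841 × 10^-3;  mass: 74.55x + 119.00y = 0.9036
Solving, x = 3.341 × 10^-3 mol, y = 5.500 × 10^-3 mol
mass of KCl = 3.341 × 10^-3 × 74.55 = 0.2491 g

0.2491 g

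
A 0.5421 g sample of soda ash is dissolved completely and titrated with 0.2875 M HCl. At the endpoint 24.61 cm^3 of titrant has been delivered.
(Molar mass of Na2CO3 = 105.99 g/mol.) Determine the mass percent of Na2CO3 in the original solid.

69.17 %

Na2CO3 + 2 HCl → 2 NaCl + H2O + CO2
n(HCl) = 0.02461 L × 0.2875 mol/L = 7.075 × 10^-3 mol
From the 1:2 ratio, n(Na2CO3) = 1/2 × 7.075 × 10^-3 = 3.538 × 10^-3 mol
mass of Na2CO3 = 3.538 × 10^-3 × 105.99 g/mol = 0.3750 g
% Na2CO3 = 0.3750 / 0.5421 × 100 = 69.17 %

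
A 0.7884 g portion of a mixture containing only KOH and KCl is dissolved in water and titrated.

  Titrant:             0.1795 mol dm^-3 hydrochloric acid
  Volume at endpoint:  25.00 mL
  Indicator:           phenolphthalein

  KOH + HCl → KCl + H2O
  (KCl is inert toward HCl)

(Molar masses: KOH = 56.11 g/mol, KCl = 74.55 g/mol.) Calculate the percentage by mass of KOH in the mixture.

n(HCl) = 0.02500 × 0.1795 = 4.487 × 10^-3 mol
Let x = n(KOH), y = n(KCl).
Titrant: 1x = 4.487 × 10^-3;  mass: 56.11x + 74.55y = 0.7884
Solving, x = 4.487 × 10^-3 mol, y = 7.198 × 10^-3 mol
mass of KOH = 4.487 × 10^-3 × 56.11 = 0.2518 g
% KOH = 0.2518 / 0.7884 × 100 = 31.94 %

31.94 %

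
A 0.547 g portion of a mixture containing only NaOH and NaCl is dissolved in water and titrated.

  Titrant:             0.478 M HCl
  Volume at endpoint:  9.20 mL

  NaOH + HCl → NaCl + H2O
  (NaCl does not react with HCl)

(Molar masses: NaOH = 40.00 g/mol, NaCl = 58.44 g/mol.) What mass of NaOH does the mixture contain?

0.176 g

n(HCl) = 0.00920 × 0.478 = 4.40 × 10^-3 mol
Let x = n(NaOH), y = n(NaCl).
Titrant: 1x = 4.40 × 10^-3;  mass: 40.00x + 58.44y = 0.547
Solving, x = 4.40 × 10^-3 mol, y = 6.35 × 10^-3 mol
mass of NaOH = 4.40 × 10^-3 × 40.00 = 0.176 g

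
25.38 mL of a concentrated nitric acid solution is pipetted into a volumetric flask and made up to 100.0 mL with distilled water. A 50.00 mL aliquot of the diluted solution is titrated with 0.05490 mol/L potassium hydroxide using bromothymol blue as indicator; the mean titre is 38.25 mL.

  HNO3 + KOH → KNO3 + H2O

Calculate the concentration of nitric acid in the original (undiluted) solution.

n(KOH) = 0.03825 × 0.05490 = 2.100 × 10^-3 mol
n(HNO3) in the aliquot = 2.100 × 10^-3 mol (1:1 ratio)
[HNO3]_dilute = 2.100 × 10^-3 / 0.05000 = 0.04200 mol/L
Dilution factor = 100.0 / 25.38 = 3.940
[HNO3]_stock = 0.04200 × 3.940 = 0.1655 mol/L

0.1655 mol/L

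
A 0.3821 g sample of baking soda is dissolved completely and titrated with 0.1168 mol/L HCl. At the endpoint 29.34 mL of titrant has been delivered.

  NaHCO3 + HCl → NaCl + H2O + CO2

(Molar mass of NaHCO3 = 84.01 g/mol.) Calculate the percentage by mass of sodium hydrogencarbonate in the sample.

75.35 %

n(HCl) = 0.02934 L × 0.1168 mol/L = 3.427 × 10^-3 mol
n(NaHCO3) = 3.427 × 10^-3 mol (1:1 ratio)
mass of NaHCO3 = 3.427 × 10^-3 × 84.01 g/mol = 0.2879 g
% NaHCO3 = 0.2879 / 0.3821 × 100 = 75.35 %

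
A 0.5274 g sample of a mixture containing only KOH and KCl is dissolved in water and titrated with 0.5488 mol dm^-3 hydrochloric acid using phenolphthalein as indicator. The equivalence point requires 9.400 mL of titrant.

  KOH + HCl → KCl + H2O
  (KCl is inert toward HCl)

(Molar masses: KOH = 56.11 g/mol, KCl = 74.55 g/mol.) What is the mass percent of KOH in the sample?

54.88 %

n(HCl) = 0.009400 × 0.5488 = 5.159 × 10^-3 mol
Let x = n(KOH), y = n(KCl).
Titrant: 1x = 5.159 × 10^-3;  mass: 56.11x + 74.55y = 0.5274
Solving, x = 5.159 × 10^-3 mol, y = 3.192 × 10^-3 mol
mass of KOH = 5.159 × 10^-3 × 56.11 = 0.2895 g
% KOH = 0.2895 / 0.5274 × 100 = 54.88 %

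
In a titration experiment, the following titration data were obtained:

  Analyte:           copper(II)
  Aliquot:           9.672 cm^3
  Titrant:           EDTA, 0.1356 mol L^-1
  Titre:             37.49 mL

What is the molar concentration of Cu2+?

0.5256 mol/L

Cu^2+ + EDTA^4- → [Cu(EDTA)]^2-
n(EDTA) = 0.03749 L × 0.1356 mol/L = 5.084 × 10^-3 mol
n(Cu2+) = 5.084 × 10^-3 mol (1:1 mole ratio)
[Cu2+] = 5.084 × 10^-3 mol / 0.009672 L = 0.5256 mol/L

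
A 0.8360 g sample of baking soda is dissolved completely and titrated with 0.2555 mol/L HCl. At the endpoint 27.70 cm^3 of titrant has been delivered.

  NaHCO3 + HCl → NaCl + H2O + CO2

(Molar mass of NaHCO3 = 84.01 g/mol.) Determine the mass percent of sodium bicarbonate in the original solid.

71.12 %

n(HCl) = 0.02770 L × 0.2555 mol/L = 7.077 × 10^-3 mol
n(NaHCO3) = 7.077 × 10^-3 mol (1:1 ratio)
mass of NaHCO3 = 7.077 × 10^-3 × 84.01 g/mol = 0.5946 g
% NaHCO3 = 0.5946 / 0.8360 × 100 = 71.12 %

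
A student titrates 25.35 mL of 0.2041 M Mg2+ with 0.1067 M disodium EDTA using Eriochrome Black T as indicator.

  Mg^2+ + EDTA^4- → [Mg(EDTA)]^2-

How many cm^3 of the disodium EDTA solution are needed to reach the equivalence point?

48.49 mL

n(Mg2+) = 0.02535 L × 0.2041 mol/L = 5.174 × 10^-3 mol
n(EDTA) = 5.174 × 10^-3 mol (1:1 stoichiometry)
V(EDTA) = 5.174 × 10^-3 mol / 0.1067 mol/L = 0.04849 L = 48.49 mL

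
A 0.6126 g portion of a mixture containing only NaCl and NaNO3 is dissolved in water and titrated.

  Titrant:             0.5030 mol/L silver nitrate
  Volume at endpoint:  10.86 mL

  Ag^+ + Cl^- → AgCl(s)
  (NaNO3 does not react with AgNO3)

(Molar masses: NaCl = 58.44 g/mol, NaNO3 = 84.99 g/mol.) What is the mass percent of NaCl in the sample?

n(AgNO3) = 0.01086 × 0.5030 = 5.463 × 10^-3 mol
Let x = n(NaCl), y = n(NaNO3).
Titrant: 1x = 5.463 × 10^-3;  mass: 58.44x + 84.99y = 0.6126
Solving, x = 5.463 × 10^-3 mol, y = 3.452 × 10^-3 mol
mass of NaCl = 5.463 × 10^-3 × 58.44 = 0.3192 g
% NaCl = 0.3192 / 0.6126 × 100 = 52.11 %

52.11 %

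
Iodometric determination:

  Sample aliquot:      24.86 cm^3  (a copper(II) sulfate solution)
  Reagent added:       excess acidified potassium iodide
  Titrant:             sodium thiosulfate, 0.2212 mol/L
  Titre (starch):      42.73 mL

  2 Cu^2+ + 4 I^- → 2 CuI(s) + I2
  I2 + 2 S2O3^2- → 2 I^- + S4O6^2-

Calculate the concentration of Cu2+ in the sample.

0.3802 mol/L

n(S2O3^2-) = 0.04273 × 0.2212 = 9.452 × 10^-3 mol
n(I2) = n(S2O3^2-)/2 = 4.726 × 10^-3 mol
From the 2:1 ratio, n(Cu2+) in the aliquot = 2/1 × 4.726 × 10^-3 = 9.452 × 10^-3 mol
[Cu2+] = 9.452 × 10^-3 / 0.02486 = 0.3802 mol/L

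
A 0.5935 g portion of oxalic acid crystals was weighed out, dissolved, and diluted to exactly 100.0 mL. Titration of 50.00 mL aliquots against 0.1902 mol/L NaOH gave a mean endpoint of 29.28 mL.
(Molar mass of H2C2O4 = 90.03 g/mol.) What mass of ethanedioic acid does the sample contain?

0.5014 g

H2C2O4 + 2 NaOH → Na2C2O4 + 2 H2O
n(NaOH) per titration = 0.02928 × 0.1902 = 5.569 × 10^-3 mol
From the 1:2 ratio, n(H2C2O4) in each aliquot = 1/2 × 5.569 × 10^-3 = 2.785 × 10^-3 mol
n(H2C2O4) in the whole flask = 2.785 × 10^-3 × 100.0/50.00 = 5.569 × 10^-3 mol
mass of H2C2O4 = 5.569 × 10^-3 × 90.03 = 0.5014 g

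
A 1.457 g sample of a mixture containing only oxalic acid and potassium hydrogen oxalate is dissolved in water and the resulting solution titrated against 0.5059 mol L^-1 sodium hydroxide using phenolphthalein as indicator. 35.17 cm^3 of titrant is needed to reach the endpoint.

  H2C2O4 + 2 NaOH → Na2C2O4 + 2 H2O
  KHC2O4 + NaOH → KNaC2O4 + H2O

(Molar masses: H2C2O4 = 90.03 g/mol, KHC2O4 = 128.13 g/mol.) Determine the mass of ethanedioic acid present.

0.4456 g

n(NaOH) = 0.03517 × 0.5059 = 0.01779 mol
Let x = n(H2C2O4), y = n(KHC2O4).
Titrant: 2x + 1y = 0.01779;  mass: 90.03x + 128.13y = 1.457
Solving, x = 4.949 × 10^-3 mol, y = 7.894 × 10^-3 mol
mass of H2C2O4 = 4.949 × 10^-3 × 90.03 = 0.4456 g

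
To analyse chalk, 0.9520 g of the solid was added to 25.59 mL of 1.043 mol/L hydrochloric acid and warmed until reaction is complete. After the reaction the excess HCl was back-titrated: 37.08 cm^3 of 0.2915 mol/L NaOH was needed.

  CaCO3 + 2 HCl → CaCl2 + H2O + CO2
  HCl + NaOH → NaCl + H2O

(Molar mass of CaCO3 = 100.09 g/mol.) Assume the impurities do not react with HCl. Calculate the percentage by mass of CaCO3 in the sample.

n(HCl) added = 0.02559 × 1.043 = 0.02669 mol
n(NaOH) used in back-titration = 0.03708 × 0.2915 = 0.01081 mol
n(HCl) left over = 0.01081 mol (1:1 ratio)
n(HCl) consumed by analyte = 0.02669 − 0.01081 = 0.01588 mol
From the 1:2 ratio, n(CaCO3) = 1/2 × 0.01588 = 7.941 × 10^-3 mol
mass of CaCO3 = 7.941 × 10^-3 × 100.09 = 0.7948 g
% CaCO3 = 0.7948 / 0.9520 × 100 = 83.49 %

83.49 %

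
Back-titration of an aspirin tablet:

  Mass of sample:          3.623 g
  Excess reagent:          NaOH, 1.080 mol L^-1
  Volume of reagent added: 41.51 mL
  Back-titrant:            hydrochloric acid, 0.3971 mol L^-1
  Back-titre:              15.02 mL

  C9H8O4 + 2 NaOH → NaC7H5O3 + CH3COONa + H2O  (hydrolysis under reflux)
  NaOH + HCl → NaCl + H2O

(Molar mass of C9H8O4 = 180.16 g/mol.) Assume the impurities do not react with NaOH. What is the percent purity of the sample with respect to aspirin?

96.63 %

n(NaOH) added = 0.04151 × 1.080 = 0.04483 mol
n(HCl) used in back-titration = 0.01502 × 0.3971 = 5.964 × 10^-3 mol
n(NaOH) left over = 5.964 × 10^-3 mol (1:1 ratio)
n(NaOH) consumed by analyte = 0.04483 − 5.964 × 10^-3 = 0.03887 mol
From the 1:2 ratio, n(C9H8O4) = 1/2 × 0.03887 = 0.01943 mol
mass of C9H8O4 = 0.01943 × 180.16 = 3.501 g
% C9H8O4 = 3.501 / 3.623 × 100 = 96.63 %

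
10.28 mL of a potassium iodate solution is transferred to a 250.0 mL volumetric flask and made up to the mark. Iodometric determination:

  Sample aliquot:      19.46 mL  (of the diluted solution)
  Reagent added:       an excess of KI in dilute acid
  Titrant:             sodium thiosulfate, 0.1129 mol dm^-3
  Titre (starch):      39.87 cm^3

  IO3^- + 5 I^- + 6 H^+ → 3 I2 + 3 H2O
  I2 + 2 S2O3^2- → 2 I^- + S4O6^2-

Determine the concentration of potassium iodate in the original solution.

0.9375 mol/L

n(S2O3^2-) = 0.03987 × 0.1129 = 4.501 × 10^-3 mol
n(I2) = n(S2O3^2-)/2 = 2.251 × 10^-3 mol
From the 1:3 ratio, n(IO3^-) in the aliquot = 1/3 × 2.251 × 10^-3 = 7.502 × 10^-4 mol
[IO3^-]_dilute = 7.502 × 10^-4 / 0.01946 = 0.03855 mol/L
[IO3^-]_original = 0.03855 × 250.0/10.28 = 0.9375 mol/L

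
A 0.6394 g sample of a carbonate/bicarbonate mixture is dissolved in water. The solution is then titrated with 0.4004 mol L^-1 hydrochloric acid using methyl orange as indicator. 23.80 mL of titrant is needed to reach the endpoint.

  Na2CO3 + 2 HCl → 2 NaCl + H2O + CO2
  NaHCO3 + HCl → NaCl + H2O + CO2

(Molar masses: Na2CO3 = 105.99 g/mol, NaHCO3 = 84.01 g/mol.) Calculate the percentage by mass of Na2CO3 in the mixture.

n(HCl) = 0.02380 × 0.4004 = 9.530 × 10^-3 mol
Let x = n(Na2CO3), y = n(NaHCO3).
Titrant: 2x + 1y = 9.530 × 10^-3;  mass: 105.99x + 84.01y = 0.6394
Solving, x = 2.598 × 10^-3 mol, y = 4.333 × 10^-3 mol
mass of Na2CO3 = 2.598 × 10^-3 × 105.99 = 0.2754 g
% Na2CO3 = 0.2754 / 0.6394 × 100 = 43.07 %

43.07 %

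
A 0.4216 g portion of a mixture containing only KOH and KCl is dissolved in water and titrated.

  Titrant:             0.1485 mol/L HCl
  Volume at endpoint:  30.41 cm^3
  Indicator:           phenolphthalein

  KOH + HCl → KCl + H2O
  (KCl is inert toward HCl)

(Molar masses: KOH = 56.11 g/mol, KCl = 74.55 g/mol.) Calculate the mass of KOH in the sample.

0.2534 g

n(HCl) = 0.03041 × 0.1485 = 4.516 × 10^-3 mol
Let x = n(KOH), y = n(KCl).
Titrant: 1x = 4.516 × 10^-3;  mass: 56.11x + 74.55y = 0.4216
Solving, x = 4.516 × 10^-3 mol, y = 2.256 × 10^-3 mol
mass of KOH = 4.516 × 10^-3 × 56.11 = 0.2534 g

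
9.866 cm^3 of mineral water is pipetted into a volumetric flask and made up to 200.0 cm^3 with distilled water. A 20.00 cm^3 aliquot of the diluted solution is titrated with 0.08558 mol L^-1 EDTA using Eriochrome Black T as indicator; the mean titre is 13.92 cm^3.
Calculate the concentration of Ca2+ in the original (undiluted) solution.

Ca^2+ + EDTA^4- → [Ca(EDTA)]^2-
n(EDTA) = 0.01392 × 0.08558 = 1.191 × 10^-3 mol
n(Ca2+) in the aliquot = 1.191 × 10^-3 mol (1:1 ratio)
[Ca2+]_dilute = 1.191 × 10^-3 / 0.02000 = 0.05956 mol/L
Dilution factor = 200.0 / 9.866 = 20.27
[Ca2+]_stock = 0.05956 × 20.27 = 1.207 mol/L

1.207 mol/L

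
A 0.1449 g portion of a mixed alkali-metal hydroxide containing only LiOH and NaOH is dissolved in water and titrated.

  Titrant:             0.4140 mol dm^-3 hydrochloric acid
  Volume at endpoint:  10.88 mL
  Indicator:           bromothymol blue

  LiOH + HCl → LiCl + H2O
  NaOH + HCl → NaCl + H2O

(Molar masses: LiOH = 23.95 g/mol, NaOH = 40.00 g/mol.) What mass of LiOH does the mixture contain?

0.05263 g

n(HCl) = 0.01088 × 0.4140 = 4.504 × 10^-3 mol
Let x = n(LiOH), y = n(NaOH).
Titrant: 1x + 1y = 4.504 × 10^-3;  mass: 23.95x + 40.00y = 0.1449
Solving, x = 2.198 × 10^-3 mol, y = 2.307 × 10^-3 mol
mass of LiOH = 2.198 × 10^-3 × 23.95 = 0.05263 g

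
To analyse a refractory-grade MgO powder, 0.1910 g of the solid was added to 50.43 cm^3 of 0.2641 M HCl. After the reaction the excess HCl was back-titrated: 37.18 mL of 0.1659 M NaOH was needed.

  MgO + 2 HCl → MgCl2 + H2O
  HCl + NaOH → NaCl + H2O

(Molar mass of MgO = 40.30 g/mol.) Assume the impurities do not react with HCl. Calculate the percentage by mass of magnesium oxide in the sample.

n(HCl) added = 0.05043 × 0.2641 = 0.01332 mol
n(NaOH) used in back-titration = 0.03718 × 0.1659 = 6.168 × 10^-3 mol
n(HCl) left over = 6.168 × 10^-3 mol (1:1 ratio)
n(HCl) consumed by analyte = 0.01332 − 6.168 × 10^-3 = 7.150 × 10^-3 mol
From the 1:2 ratio, n(MgO) = 1/2 × 7.150 × 10^-3 = 3.575 × 10^-3 mol
mass of MgO = 3.575 × 10^-3 × 40.30 = 0.1441 g
% MgO = 0.1441 / 0.1910 × 100 = 75.43 %

75.43 %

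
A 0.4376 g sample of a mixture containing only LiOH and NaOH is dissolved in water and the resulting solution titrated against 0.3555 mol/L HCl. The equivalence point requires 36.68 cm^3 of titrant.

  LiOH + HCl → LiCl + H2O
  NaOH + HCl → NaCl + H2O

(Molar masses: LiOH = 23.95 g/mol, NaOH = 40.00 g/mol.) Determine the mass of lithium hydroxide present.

0.1253 g

n(HCl) = 0.03668 × 0.3555 = 0.01304 mol
Let x = n(LiOH), y = n(NaOH).
Titrant: 1x + 1y = 0.01304;  mass: 23.95x + 40.00y = 0.4376
Solving, x = 5.233 × 10^-3 mol, y = 7.807 × 10^-3 mol
mass of LiOH = 5.233 × 10^-3 × 23.95 = 0.1253 g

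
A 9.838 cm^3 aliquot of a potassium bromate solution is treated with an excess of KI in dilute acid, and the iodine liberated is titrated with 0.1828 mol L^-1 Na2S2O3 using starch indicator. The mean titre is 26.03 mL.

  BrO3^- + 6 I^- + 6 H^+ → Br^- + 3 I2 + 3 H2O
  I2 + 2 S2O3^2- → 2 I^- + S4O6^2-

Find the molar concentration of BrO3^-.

n(S2O3^2-) = 0.02603 × 0.1828 = 4.758 × 10^-3 mol
n(I2) = n(S2O3^2-)/2 = 2.379 × 10^-3 mol
From the 1:3 ratio, n(BrO3^-) in the aliquot = 1/3 × 2.379 × 10^-3 = 7.930 × 10^-4 mol
[BrO3^-] = 7.930 × 10^-4 / 0.009838 = 0.08061 mol/L

0.08061 mol/L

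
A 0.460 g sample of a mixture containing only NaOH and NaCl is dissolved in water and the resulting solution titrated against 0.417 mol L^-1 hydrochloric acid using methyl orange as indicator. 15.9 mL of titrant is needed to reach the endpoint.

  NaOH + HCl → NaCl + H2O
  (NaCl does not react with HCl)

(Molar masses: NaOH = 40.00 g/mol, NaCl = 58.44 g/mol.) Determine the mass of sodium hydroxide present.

n(HCl) = 0.0159 × 0.417 = 6.63 × 10^-3 mol
Let x = n(NaOH), y = n(NaCl).
Titrant: 1x = 6.63 × 10^-3;  mass: 40.00x + 58.44y = 0.460
Solving, x = 6.63 × 10^-3 mol, y = 3.33 × 10^-3 mol
mass of NaOH = 6.63 × 10^-3 × 40.00 = 0.265 g

0.265 g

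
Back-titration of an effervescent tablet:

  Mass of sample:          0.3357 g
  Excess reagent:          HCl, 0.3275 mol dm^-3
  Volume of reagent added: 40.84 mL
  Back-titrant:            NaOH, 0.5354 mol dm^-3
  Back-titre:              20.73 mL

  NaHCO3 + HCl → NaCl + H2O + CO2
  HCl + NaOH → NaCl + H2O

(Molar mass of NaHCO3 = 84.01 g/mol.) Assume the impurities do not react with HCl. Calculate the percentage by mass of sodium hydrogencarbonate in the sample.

n(HCl) added = 0.04084 × 0.3275 = 0.01338 mol
n(NaOH) used in back-titration = 0.02073 × 0.5354 = 0.01110 mol
n(HCl) left over = 0.01110 mol (1:1 ratio)
n(HCl) consumed by analyte = 0.01338 − 0.01110 = 2.276 × 10^-3 mol
n(NaHCO3) = 2.276 × 10^-3 mol (1:1 ratio)
mass of NaHCO3 = 2.276 × 10^-3 × 84.01 = 0.1912 g
% NaHCO3 = 0.1912 / 0.3357 × 100 = 56.96 %

56.96 %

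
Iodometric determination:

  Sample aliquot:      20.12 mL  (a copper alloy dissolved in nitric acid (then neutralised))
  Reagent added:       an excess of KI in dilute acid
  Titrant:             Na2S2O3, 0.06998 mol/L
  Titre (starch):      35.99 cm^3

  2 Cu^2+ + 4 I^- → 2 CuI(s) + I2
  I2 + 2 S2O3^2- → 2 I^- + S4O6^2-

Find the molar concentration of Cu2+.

0.1252 mol/L

n(S2O3^2-) = 0.03599 × 0.06998 = 2.519 × 10^-3 mol
n(I2) = n(S2O3^2-)/2 = 1.259 × 10^-3 mol
From the 2:1 ratio, n(Cu2+) in the aliquot = 2/1 × 1.259 × 10^-3 = 2.519 × 10^-3 mol
[Cu2+] = 2.519 × 10^-3 / 0.02012 = 0.1252 mol/L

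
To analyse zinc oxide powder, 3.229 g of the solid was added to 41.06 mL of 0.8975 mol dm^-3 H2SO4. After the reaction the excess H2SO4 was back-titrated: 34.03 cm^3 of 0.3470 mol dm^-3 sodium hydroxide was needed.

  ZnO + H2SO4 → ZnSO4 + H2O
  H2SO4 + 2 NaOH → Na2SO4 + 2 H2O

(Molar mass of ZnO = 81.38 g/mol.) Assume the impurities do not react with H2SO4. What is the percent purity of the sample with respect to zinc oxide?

78.00 %

n(H2SO4) added = 0.04106 × 0.8975 = 0.03685 mol
n(NaOH) used in back-titration = 0.03403 × 0.3470 = 0.01181 mol
From the 1:2 ratio, n(H2SO4) left over = 1/2 × 0.01181 = 5.904 × 10^-3 mol
n(H2SO4) consumed by analyte = 0.03685 − 5.904 × 10^-3 = 0.03095 mol
n(ZnO) = 0.03095 mol (1:1 ratio)
mass of ZnO = 0.03095 × 81.38 = 2.518 g
% ZnO = 2.518 / 3.229 × 100 = 78.00 %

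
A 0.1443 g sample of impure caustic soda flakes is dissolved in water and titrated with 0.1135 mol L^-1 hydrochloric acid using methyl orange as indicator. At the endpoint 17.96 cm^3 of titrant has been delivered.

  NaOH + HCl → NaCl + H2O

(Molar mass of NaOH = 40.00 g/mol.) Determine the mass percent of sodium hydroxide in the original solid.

n(HCl) = 0.01796 L × 0.1135 mol/L = 2.038 × 10^-3 mol
n(NaOH) = 2.038 × 10^-3 mol (1:1 ratio)
mass of NaOH = 2.038 × 10^-3 × 40.00 g/mol = 0.08154 g
% NaOH = 0.08154 / 0.1443 × 100 = 56.51 %

56.51 %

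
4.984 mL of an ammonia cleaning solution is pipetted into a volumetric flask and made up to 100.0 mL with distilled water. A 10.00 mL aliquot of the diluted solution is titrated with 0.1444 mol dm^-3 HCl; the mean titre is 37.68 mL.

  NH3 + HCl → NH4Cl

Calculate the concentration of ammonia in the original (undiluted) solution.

n(HCl) = 0.03768 × 0.1444 = 5.441 × 10^-3 mol
n(NH3) in the aliquot = 5.441 × 10^-3 mol (1:1 ratio)
[NH3]_dilute = 5.441 × 10^-3 / 0.01000 = 0.5441 mol/L
Dilution factor = 100.0 / 4.984 = 20.06
[NH3]_stock = 0.5441 × 20.06 = 10.92 mol/L

10.92 mol/L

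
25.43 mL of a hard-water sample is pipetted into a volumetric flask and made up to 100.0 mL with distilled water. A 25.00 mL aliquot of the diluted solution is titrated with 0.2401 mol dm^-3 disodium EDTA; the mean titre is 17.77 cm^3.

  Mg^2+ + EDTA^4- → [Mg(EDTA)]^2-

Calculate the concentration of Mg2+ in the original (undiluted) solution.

0.6711 mol/L

n(EDTA) = 0.01777 × 0.2401 = 4.267 × 10^-3 mol
n(Mg2+) in the aliquot = 4.267 × 10^-3 mol (1:1 ratio)
[Mg2+]_dilute = 4.267 × 10^-3 / 0.02500 = 0.1707 mol/L
Dilution factor = 100.0 / 25.43 = 3.932
[Mg2+]_stock = 0.1707 × 3.932 = 0.6711 mol/L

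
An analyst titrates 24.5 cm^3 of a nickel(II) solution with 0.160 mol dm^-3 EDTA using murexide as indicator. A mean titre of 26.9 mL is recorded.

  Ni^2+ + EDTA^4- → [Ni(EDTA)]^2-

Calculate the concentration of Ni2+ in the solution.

0.176 mol/L

n(EDTA) = 0.0269 L × 0.160 mol/L = 4.30 × 10^-3 mol
n(Ni2+) = 4.30 × 10^-3 mol (1:1 mole ratio)
[Ni2+] = 4.30 × 10^-3 mol / 0.0245 L = 0.176 mol/L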